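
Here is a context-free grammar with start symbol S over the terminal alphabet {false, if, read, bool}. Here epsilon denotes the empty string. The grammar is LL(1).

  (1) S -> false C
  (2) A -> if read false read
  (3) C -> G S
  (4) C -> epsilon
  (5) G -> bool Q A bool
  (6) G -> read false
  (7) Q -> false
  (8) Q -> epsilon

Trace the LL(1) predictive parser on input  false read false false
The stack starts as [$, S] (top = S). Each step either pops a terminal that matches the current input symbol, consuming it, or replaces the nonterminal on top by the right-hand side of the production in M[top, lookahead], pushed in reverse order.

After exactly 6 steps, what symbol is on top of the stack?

S

     Stack           Input                     Action
  1  $ S             false read false false $  expand S -> false C
  2  $ C false       false read false false $  match false
  3  $ C             read false false $        expand C -> G S
  4  $ S G           read false false $        expand G -> read false
  5  $ S false read  read false false $        match read
  6  $ S false       false false $             match false
Stack after step 6: $ S (top = S).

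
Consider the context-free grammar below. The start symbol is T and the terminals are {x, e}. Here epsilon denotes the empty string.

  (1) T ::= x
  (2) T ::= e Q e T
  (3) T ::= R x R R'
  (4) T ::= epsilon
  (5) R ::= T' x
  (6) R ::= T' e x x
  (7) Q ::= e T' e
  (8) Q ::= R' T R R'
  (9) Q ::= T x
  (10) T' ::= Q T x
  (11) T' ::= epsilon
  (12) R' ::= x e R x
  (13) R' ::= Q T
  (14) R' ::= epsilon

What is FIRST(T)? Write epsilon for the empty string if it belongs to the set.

{epsilon, e, x}

FIRST(T): from T::=x we get {x}; from T::=e Q e T we get {e}; from T::=R x R R' we get {e, x}; from T::=epsilon we get {epsilon}. So FIRST(T) = {epsilon, e, x}.
FIRST(R): from R::=T' x we get {e, x}; from R::=T' e x x we get {e, x}. So FIRST(R) = {e, x}.
FIRST(Q): from Q::=e T' e we get {e}; from Q::=R' T R R' we get {e, x}; from Q::=T x we get {e, x}. So FIRST(Q) = {e, x}.
FIRST(T'): from T'::=Q T x we get {e, x}; from T'::=epsilon we get {epsilon}. So FIRST(T') = {epsilon, e, x}.
FIRST(R'): from R'::=x e R x we get {x}; from R'::=Q T we get {e, x}; from R'::=epsilon we get {epsilon}. So FIRST(R') = {epsilon, e, x}.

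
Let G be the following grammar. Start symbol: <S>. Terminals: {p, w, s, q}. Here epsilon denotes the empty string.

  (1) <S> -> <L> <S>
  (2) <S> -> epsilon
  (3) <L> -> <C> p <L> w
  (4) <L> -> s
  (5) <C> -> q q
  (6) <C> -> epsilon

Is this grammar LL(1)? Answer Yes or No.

FIRST(<S>) = {epsilon, p, q, s}
FIRST(<L>) = {p, q, s}
FIRST(<C>) = {epsilon, q}
FOLLOW(<S>) = {$}
FOLLOW(<L>) = {$, p, q, s, w}
FOLLOW(<C>) = {p}
Each cell of M receives at most one production.

Yes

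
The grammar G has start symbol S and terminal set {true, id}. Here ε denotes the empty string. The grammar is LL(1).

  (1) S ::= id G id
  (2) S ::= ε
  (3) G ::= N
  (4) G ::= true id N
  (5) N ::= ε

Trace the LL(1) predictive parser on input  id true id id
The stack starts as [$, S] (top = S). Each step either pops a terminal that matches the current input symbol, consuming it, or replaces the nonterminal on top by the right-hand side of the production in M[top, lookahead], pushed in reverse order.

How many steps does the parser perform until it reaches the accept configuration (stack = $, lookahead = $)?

7

step 1: stack=$ S  input=id true id id $  — expand S ::= id G id
step 2: stack=$ id G id  input=id true id id $  — match id
step 3: stack=$ id G  input=true id id $  — expand G ::= true id N
step 4: stack=$ id N id true  input=true id id $  — match true
step 5: stack=$ id N id  input=id id $  — match id
step 6: stack=$ id N  input=id $  — expand N ::= ε
step 7: stack=$ id  input=id $  — match id
Accept reached after 7 steps.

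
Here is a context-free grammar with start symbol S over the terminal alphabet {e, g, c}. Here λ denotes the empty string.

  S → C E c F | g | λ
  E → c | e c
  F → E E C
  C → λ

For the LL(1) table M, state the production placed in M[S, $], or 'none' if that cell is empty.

FIRST(E): from E→c we get {c}; from E→e c we get {e}. So FIRST(E) = {c, e}.
FIRST(C): from C→λ we get {λ}. So FIRST(C) = {λ}.
FIRST(S): from S→C E c F we get {c, e}; from S→g we get {g}; from S→λ we get {λ}. So FIRST(S) = {λ, c, e, g}.
FIRST(F): from F→E E C we get {c, e}. So FIRST(F) = {c, e}.
FOLLOW(S) includes $ since S is the start symbol.
FOLLOW(S): S appears on no right-hand side. Thus FOLLOW(S) = {$}.
For S → C E c F: FIRST(C E c F) = {c, e}, so it goes in M[S, t] for t ∈ {c, e}.
For S → g: FIRST(g) = {g}, so it goes in M[S, t] for t ∈ {g}.
For S → λ: FIRST(λ) = {λ}, so it goes in M[S, t] for t ∈ {}; since λ ∈ FIRST, also for every t ∈ FOLLOW(S) = {$}.

S → λ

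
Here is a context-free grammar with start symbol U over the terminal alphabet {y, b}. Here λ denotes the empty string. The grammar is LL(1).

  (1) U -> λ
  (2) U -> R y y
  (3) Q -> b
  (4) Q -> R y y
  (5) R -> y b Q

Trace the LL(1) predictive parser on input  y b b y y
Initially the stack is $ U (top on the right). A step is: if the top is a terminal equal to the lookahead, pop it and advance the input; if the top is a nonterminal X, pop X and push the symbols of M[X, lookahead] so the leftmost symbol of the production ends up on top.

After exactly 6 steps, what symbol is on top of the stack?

y

step 1: stack=$ U  input=y b b y y $  — expand U -> R y y
step 2: stack=$ y y R  input=y b b y y $  — expand R -> y b Q
step 3: stack=$ y y Q b y  input=y b b y y $  — match y
step 4: stack=$ y y Q b  input=b b y y $  — match b
step 5: stack=$ y y Q  input=b y y $  — expand Q -> b
step 6: stack=$ y y b  input=b y y $  — match b
Stack after step 6: $ y y (top = y).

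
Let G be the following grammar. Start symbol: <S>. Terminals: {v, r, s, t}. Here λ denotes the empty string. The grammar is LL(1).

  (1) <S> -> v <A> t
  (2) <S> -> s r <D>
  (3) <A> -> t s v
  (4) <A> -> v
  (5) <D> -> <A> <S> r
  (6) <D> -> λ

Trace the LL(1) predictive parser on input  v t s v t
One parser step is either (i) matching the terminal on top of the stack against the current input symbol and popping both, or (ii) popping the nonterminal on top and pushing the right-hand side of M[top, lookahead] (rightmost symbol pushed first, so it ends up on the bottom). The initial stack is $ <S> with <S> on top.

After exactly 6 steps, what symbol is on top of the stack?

step 1: stack=$ <S>  input=v t s v t $  — expand <S> -> v <A> t
step 2: stack=$ t <A> v  input=v t s v t $  — match v
step 3: stack=$ t <A>  input=t s v t $  — expand <A> -> t s v
step 4: stack=$ t v s t  input=t s v t $  — match t
step 5: stack=$ t v s  input=s v t $  — match s
step 6: stack=$ t v  input=v t $  — match v
Stack after step 6: $ t (top = t).

t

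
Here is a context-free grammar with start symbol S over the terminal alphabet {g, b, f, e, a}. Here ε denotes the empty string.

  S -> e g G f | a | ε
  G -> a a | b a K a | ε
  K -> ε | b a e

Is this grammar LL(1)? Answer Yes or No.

FIRST(S) = {ε, a, e}
FIRST(G) = {ε, a, b}
FIRST(K) = {ε, b}
FOLLOW(S) = {$}
FOLLOW(G) = {f}
FOLLOW(K) = {a}
Each cell of M receives at most one production.

Yes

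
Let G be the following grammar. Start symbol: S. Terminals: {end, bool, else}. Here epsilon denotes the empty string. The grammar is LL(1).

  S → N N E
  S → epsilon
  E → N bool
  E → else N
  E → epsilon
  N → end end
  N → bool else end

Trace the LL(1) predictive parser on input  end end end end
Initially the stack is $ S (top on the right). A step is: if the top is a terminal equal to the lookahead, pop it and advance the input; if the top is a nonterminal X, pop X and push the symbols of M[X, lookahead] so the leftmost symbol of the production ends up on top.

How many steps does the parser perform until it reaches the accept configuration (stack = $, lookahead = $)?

     Stack          Input              Action
  1  $ S            end end end end $  expand S → N N E
  2  $ E N N        end end end end $  expand N → end end
  3  $ E N end end  end end end end $  match end
  4  $ E N end      end end end $      match end
  5  $ E N          end end $          expand N → end end
  6  $ E end end    end end $          match end
  7  $ E end        end $              match end
  8  $ E            $                  expand E → epsilon
Accept reached after 8 steps.

8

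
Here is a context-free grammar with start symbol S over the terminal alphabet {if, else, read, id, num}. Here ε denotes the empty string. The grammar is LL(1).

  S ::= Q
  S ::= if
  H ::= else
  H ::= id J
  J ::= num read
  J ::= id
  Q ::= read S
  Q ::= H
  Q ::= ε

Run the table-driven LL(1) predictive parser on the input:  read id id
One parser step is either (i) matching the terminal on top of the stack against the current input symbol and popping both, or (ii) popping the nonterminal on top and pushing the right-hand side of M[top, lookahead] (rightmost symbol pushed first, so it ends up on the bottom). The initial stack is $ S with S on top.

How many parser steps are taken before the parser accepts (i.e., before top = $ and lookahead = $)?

9

     Stack     Input         Action
  1  $ S       read id id $  expand S ::= Q
  2  $ Q       read id id $  expand Q ::= read S
  3  $ S read  read id id $  match read
  4  $ S       id id $       expand S ::= Q
  5  $ Q       id id $       expand Q ::= H
  6  $ H       id id $       expand H ::= id J
  7  $ J id    id id $       match id
  8  $ J       id $          expand J ::= id
  9  $ id      id $          match id
Accept reached after 9 steps.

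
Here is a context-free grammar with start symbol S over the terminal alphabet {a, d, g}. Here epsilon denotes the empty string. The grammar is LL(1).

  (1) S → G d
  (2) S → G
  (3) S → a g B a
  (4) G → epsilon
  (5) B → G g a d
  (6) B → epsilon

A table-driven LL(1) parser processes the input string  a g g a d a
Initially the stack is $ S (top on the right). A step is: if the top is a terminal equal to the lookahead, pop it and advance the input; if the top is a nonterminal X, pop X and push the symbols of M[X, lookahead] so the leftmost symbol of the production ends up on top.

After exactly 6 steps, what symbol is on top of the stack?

a

step 1: stack=$ S  input=a g g a d a $  — expand S → a g B a
step 2: stack=$ a B g a  input=a g g a d a $  — match a
step 3: stack=$ a B g  input=g g a d a $  — match g
step 4: stack=$ a B  input=g a d a $  — expand B → G g a d
step 5: stack=$ a d a g G  input=g a d a $  — expand G → epsilon
step 6: stack=$ a d a g  input=g a d a $  — match g
Stack after step 6: $ a d a (top = a).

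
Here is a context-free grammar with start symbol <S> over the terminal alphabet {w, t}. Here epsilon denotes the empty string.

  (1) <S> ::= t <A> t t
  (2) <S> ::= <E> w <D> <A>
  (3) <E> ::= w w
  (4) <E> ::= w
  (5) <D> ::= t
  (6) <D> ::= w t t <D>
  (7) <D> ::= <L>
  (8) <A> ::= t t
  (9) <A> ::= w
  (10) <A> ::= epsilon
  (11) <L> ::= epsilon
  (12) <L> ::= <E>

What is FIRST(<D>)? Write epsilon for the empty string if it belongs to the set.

FIRST(<E>) = {w}
FIRST(<A>) = {epsilon, t, w}
FIRST(<S>) = {t, w}  (via <E> w <D> <A>)
FIRST(<L>) = {epsilon, w}  (via <E>)
FIRST(<D>) = {epsilon, t, w}  (via <L>)

{epsilon, t, w}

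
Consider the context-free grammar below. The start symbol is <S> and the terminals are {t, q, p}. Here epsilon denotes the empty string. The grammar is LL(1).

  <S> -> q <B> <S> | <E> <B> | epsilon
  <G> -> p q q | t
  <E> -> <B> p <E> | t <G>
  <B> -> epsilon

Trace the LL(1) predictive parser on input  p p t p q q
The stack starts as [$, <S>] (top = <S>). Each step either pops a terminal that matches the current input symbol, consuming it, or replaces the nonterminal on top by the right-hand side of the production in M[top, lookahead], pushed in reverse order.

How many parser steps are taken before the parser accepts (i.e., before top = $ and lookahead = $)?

      Stack            Input          Action
   1  $ <S>            p p t p q q $  expand <S> -> <E> <B>
   2  $ <B> <E>        p p t p q q $  expand <E> -> <B> p <E>
   3  $ <B> <E> p <B>  p p t p q q $  expand <B> -> epsilon
   4  $ <B> <E> p      p p t p q q $  match p
   5  $ <B> <E>        p t p q q $    expand <E> -> <B> p <E>
   6  $ <B> <E> p <B>  p t p q q $    expand <B> -> epsilon
   7  $ <B> <E> p      p t p q q $    match p
   8  $ <B> <E>        t p q q $      expand <E> -> t <G>
   9  $ <B> <G> t      t p q q $      match t
  10  $ <B> <G>        p q q $        expand <G> -> p q q
  11  $ <B> q q p      p q q $        match p
  12  $ <B> q q        q q $          match q
  13  $ <B> q          q $            match q
  14  $ <B>            $              expand <B> -> epsilon
Accept reached after 14 steps.

14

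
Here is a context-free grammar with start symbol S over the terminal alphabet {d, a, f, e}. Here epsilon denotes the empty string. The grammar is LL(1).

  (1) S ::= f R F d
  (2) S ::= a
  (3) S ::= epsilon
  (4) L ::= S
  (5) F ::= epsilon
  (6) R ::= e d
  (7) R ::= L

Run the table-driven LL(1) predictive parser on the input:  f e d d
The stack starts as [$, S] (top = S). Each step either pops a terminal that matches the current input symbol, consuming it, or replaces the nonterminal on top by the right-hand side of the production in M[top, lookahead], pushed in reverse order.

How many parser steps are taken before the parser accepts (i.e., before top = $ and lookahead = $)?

7

step 1: stack=$ S  input=f e d d $  — expand S ::= f R F d
step 2: stack=$ d F R f  input=f e d d $  — match f
step 3: stack=$ d F R  input=e d d $  — expand R ::= e d
step 4: stack=$ d F d e  input=e d d $  — match e
step 5: stack=$ d F d  input=d d $  — match d
step 6: stack=$ d F  input=d $  — expand F ::= epsilon
step 7: stack=$ d  input=d $  — match d
Accept reached after 7 steps.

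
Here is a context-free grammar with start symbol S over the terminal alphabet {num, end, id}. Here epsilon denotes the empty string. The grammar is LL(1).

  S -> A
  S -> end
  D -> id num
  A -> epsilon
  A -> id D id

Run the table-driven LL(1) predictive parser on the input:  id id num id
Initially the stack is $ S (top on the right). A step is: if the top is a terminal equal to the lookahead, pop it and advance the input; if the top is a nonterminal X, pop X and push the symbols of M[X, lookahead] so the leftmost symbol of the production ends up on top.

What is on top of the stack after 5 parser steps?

num

step 1: stack=$ S  input=id id num id $  — expand S -> A
step 2: stack=$ A  input=id id num id $  — expand A -> id D id
step 3: stack=$ id D id  input=id id num id $  — match id
step 4: stack=$ id D  input=id num id $  — expand D -> id num
step 5: stack=$ id num id  input=id num id $  — match id
Stack after step 5: $ id num (top = num).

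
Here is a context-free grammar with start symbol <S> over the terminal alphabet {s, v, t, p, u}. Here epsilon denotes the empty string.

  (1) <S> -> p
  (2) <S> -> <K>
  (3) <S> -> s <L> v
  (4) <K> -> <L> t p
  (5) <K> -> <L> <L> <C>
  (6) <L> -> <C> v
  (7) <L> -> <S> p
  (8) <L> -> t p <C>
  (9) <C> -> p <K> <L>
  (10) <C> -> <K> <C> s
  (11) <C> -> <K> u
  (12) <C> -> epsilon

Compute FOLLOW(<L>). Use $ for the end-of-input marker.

FIRST(<S>): from <S>->p we get {p}; from <S>-><K> we get {p, s, t, v}; from <S>->s <L> v we get {s}. So FIRST(<S>) = {p, s, t, v}.
FIRST(<K>): from <K>-><L> t p we get {p, s, t, v}; from <K>-><L> <L> <C> we get {p, s, t, v}. So FIRST(<K>) = {p, s, t, v}.
FIRST(<C>): from <C>->p <K> <L> we get {p}; from <C>-><K> <C> s we get {p, s, t, v}; from <C>-><K> u we get {p, s, t, v}; from <C>->epsilon we get {epsilon}. So FIRST(<C>) = {epsilon, p, s, t, v}.
FIRST(<L>): from <L>-><C> v we get {p, s, t, v}; from <L>-><S> p we get {p, s, t, v}; from <L>->t p <C> we get {t}. So FIRST(<L>) = {p, s, t, v}.
FOLLOW(<S>) includes $ since <S> is the start symbol.
FOLLOW(<S>): in <L>-><S> p, <S> is followed by p with FIRST {p}. Thus FOLLOW(<S>) = {$, p}.
FOLLOW(<K>): in <S>-><K>, the suffix after <K> is empty, so FOLLOW(<K>) ⊇ FOLLOW(<S>) = {$, p}; in <C>->p <K> <L>, <K> is followed by <L> with FIRST {p, s, t, v}; in <C>-><K> <C> s, <K> is followed by <C> s with FIRST {p, s, t, v}; in <C>-><K> u, <K> is followed by u with FIRST {u}. Thus FOLLOW(<K>) = {$, p, s, t, u, v}.
FOLLOW(<L>): in <S>->s <L> v, <L> is followed by v with FIRST {v}; in <K>-><L> t p, <L> is followed by t p with FIRST {t}; in <K>-><L> <L> <C> (occurrence 1), <L> is followed by <L> <C> with FIRST {p, s, t, v}; in <K>-><L> <L> <C> (occurrence 2), <L> is followed by <C> with FIRST {epsilon, p, s, t, v}; in <K>-><L> <L> <C> (occurrence 2), the suffix after <L> is nullable, so FOLLOW(<L>) ⊇ FOLLOW(<K>) = {$, p, s, t, u, v}; in <C>->p <K> <L>, the suffix after <L> is empty, so FOLLOW(<L>) ⊇ FOLLOW(<C>) = {$, p, s, t, u, v}. Thus FOLLOW(<L>) = {$, p, s, t, u, v}.
FOLLOW(<C>): in <K>-><L> <L> <C>, the suffix after <C> is empty, so FOLLOW(<C>) ⊇ FOLLOW(<K>) = {$, p, s, t, u, v}; in <L>-><C> v, <C> is followed by v with FIRST {v}; in <L>->t p <C>, the suffix after <C> is empty, so FOLLOW(<C>) ⊇ FOLLOW(<L>) = {$, p, s, t, u, v}; in <C>-><K> <C> s, <C> is followed by s with FIRST {s}. Thus FOLLOW(<C>) = {$, p, s, t, u, v}.

{$, p, s, t, u, v}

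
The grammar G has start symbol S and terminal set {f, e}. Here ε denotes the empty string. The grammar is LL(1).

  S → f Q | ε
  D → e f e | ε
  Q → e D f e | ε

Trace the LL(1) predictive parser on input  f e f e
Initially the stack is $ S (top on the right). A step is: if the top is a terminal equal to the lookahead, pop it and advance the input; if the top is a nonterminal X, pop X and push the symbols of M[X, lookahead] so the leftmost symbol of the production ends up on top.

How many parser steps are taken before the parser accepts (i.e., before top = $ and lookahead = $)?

7

step 1: stack=$ S  input=f e f e $  — expand S → f Q
step 2: stack=$ Q f  input=f e f e $  — match f
step 3: stack=$ Q  input=e f e $  — expand Q → e D f e
step 4: stack=$ e f D e  input=e f e $  — match e
step 5: stack=$ e f D  input=f e $  — expand D → ε
step 6: stack=$ e f  input=f e $  — match f
step 7: stack=$ e  input=e $  — match e
Accept reached after 7 steps.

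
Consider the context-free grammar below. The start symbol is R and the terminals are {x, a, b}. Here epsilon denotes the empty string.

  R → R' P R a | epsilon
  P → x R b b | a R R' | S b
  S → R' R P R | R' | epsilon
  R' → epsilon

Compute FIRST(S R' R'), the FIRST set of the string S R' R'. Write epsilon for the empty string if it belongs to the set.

FIRST(R'): from R'→epsilon we get {epsilon}. So FIRST(R') = {epsilon}.
FIRST(R): from R→R' P R a we get {a, b, x}; from R→epsilon we get {epsilon}. So FIRST(R) = {epsilon, a, b, x}.
FIRST(P): from P→x R b b we get {x}; from P→a R R' we get {a}; from P→S b we get {a, b, x}. So FIRST(P) = {a, b, x}.
FIRST(S): from S→R' R P R we get {a, b, x}; from S→R' we get {epsilon}; from S→epsilon we get {epsilon}. So FIRST(S) = {epsilon, a, b, x}.
FIRST(S R' R'): take FIRST of each symbol in turn, carrying on past any symbol whose FIRST contains epsilon; result {epsilon, a, b, x}.

{epsilon, a, b, x}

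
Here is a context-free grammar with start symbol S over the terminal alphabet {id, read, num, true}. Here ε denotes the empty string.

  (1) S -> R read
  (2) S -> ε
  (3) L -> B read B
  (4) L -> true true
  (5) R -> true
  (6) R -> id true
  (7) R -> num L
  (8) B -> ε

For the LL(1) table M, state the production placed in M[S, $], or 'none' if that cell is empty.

FIRST(R) = {id, num, true}
FIRST(B) = {ε}
FIRST(S) = {ε, id, num, true}  (via R read)
FIRST(L) = {read, true}  (via B read B)
FOLLOW(S) includes $ since S is the start symbol.
FOLLOW(S): S appears on no right-hand side. Thus FOLLOW(S) = {$}.
For S -> R read: FIRST(R read) = {id, num, true}, so it goes in M[S, t] for t ∈ {id, num, true}.
For S -> ε: FIRST(ε) = {ε}, so it goes in M[S, t] for t ∈ {}; since ε ∈ FIRST, also for every t ∈ FOLLOW(S) = {$}.

S -> ε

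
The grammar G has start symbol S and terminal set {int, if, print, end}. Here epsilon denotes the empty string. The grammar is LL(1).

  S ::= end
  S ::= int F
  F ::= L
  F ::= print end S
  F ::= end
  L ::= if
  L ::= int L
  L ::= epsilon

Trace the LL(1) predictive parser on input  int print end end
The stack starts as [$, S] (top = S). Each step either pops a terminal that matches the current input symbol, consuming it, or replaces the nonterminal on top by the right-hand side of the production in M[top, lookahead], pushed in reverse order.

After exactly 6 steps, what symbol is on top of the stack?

step 1: stack=$ S  input=int print end end $  — expand S ::= int F
step 2: stack=$ F int  input=int print end end $  — match int
step 3: stack=$ F  input=print end end $  — expand F ::= print end S
step 4: stack=$ S end print  input=print end end $  — match print
step 5: stack=$ S end  input=end end $  — match end
step 6: stack=$ S  input=end $  — expand S ::= end
Stack after step 6: $ end (top = end).

end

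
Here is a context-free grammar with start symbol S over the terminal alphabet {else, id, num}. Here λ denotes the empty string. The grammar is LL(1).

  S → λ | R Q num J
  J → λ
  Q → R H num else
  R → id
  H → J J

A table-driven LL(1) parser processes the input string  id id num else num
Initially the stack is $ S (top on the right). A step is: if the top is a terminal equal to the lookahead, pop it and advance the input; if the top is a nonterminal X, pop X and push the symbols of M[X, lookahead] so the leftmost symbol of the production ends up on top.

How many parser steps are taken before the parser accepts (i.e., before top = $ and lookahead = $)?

step 1: stack=$ S  input=id id num else num $  — expand S → R Q num J
step 2: stack=$ J num Q R  input=id id num else num $  — expand R → id
step 3: stack=$ J num Q id  input=id id num else num $  — match id
step 4: stack=$ J num Q  input=id num else num $  — expand Q → R H num else
step 5: stack=$ J num else num H R  input=id num else num $  — expand R → id
step 6: stack=$ J num else num H id  input=id num else num $  — match id
step 7: stack=$ J num else num H  input=num else num $  — expand H → J J
step 8: stack=$ J num else num J J  input=num else num $  — expand J → λ
step 9: stack=$ J num else num J  input=num else num $  — expand J → λ
step 10: stack=$ J num else num  input=num else num $  — match num
step 11: stack=$ J num else  input=else num $  — match else
step 12: stack=$ J num  input=num $  — match num
step 13: stack=$ J  input=$  — expand J → λ
Accept reached after 13 steps.

13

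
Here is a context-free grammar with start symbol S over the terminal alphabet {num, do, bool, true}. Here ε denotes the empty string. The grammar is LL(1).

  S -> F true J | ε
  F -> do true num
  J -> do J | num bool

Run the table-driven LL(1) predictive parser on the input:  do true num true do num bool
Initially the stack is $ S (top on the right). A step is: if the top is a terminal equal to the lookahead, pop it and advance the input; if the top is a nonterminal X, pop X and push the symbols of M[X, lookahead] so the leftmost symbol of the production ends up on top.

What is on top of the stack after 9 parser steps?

num

     Stack                 Input                           Action
  1  $ S                   do true num true do num bool $  expand S -> F true J
  2  $ J true F            do true num true do num bool $  expand F -> do true num
  3  $ J true num true do  do true num true do num bool $  match do
  4  $ J true num true     true num true do num bool $     match true
  5  $ J true num          num true do num bool $          match num
  6  $ J true              true do num bool $              match true
  7  $ J                   do num bool $                   expand J -> do J
  8  $ J do                do num bool $                   match do
  9  $ J                   num bool $                      expand J -> num bool
Stack after step 9: $ bool num (top = num).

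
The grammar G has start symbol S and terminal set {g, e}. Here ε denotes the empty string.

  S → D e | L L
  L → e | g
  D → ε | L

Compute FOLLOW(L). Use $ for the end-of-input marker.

{$, e, g}

FIRST(L) = {e, g}
FIRST(D) = {ε, e, g}  (via L)
FIRST(S) = {e, g}  (via D e, L L)
FOLLOW(S) includes $ since S is the start symbol.
FOLLOW(S): S appears on no right-hand side. Thus FOLLOW(S) = {$}.
FOLLOW(D): in S→D e, D is followed by e with FIRST {e}. Thus FOLLOW(D) = {e}.
FOLLOW(L): in S→L L (occurrence 1), L is followed by L with FIRST {e, g}; in S→L L (occurrence 2), the suffix after L is empty, so FOLLOW(L) ⊇ FOLLOW(S) = {$}; in D→L, the suffix after L is empty, so FOLLOW(L) ⊇ FOLLOW(D) = {e}. Thus FOLLOW(L) = {$, e, g}.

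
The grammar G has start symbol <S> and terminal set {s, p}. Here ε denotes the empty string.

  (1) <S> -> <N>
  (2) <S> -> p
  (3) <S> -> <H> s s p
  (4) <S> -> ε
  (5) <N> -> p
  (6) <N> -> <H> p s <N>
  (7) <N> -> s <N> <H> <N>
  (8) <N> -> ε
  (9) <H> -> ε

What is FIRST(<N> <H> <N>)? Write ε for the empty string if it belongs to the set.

FIRST(<H>) = {ε}
FIRST(<N>) = {ε, p, s}  (via <H> p s <N>)
FIRST(<S>) = {ε, p, s}  (via <N>, <H> s s p)
FIRST(<N> <H> <N>): take FIRST of each symbol in turn, carrying on past any symbol whose FIRST contains ε; result {ε, p, s}.

{ε, p, s}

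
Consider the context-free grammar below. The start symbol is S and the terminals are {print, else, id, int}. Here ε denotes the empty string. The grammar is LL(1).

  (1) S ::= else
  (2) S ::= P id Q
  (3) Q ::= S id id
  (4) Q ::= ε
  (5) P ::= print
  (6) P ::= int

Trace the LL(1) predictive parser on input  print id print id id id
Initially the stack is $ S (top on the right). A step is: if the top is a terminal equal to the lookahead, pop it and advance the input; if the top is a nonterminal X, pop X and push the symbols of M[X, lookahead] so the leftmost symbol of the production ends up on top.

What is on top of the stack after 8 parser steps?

id

     Stack               Input                      Action
  1  $ S                 print id print id id id $  expand S ::= P id Q
  2  $ Q id P            print id print id id id $  expand P ::= print
  3  $ Q id print        print id print id id id $  match print
  4  $ Q id              id print id id id $        match id
  5  $ Q                 print id id id $           expand Q ::= S id id
  6  $ id id S           print id id id $           expand S ::= P id Q
  7  $ id id Q id P      print id id id $           expand P ::= print
  8  $ id id Q id print  print id id id $           match print
Stack after step 8: $ id id Q id (top = id).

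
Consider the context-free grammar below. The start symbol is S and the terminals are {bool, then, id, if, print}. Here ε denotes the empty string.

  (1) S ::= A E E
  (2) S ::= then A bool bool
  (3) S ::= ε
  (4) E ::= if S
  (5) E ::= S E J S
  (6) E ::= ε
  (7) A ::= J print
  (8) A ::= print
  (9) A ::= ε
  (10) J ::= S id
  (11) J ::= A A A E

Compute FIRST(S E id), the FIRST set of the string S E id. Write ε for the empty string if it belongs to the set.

FIRST(S) = {ε, id, if, print, then}  (via A E E)
FIRST(E) = {ε, id, if, print, then}  (via S E J S)
FIRST(A) = {ε, id, if, print, then}  (via J print)
FIRST(J) = {ε, id, if, print, then}  (via S id, A A A E)
FIRST(S E id): take FIRST of each symbol in turn, carrying on past any symbol whose FIRST contains ε; result {id, if, print, then}.

{id, if, print, then}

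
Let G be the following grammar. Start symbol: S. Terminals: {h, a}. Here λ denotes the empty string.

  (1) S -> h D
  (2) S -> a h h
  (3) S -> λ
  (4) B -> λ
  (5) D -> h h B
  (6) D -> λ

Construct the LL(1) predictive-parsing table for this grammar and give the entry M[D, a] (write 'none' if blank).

none

FIRST(S) = {λ, a, h}
FIRST(B) = {λ}
FIRST(D) = {λ, h}
FOLLOW(S) includes $ since S is the start symbol.
FOLLOW(S): S appears on no right-hand side. Thus FOLLOW(S) = {$}.
FOLLOW(D): in S->h D, the suffix after D is empty, so FOLLOW(D) ⊇ FOLLOW(S) = {$}. Thus FOLLOW(D) = {$}.
For D -> h h B: FIRST(h h B) = {h}, so it goes in M[D, t] for t ∈ {h}.
For D -> λ: FIRST(λ) = {λ}, so it goes in M[D, t] for t ∈ {}; since λ ∈ FIRST, also for every t ∈ FOLLOW(D) = {$}.
None of these place a production in M[D, a].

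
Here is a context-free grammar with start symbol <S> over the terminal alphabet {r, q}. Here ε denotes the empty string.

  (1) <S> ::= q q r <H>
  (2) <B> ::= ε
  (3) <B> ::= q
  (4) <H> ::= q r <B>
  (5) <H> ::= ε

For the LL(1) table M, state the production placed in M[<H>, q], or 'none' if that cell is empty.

<H> ::= q r <B>

FIRST(<S>) = {q}
FIRST(<B>) = {ε, q}
FIRST(<H>) = {ε, q}
FOLLOW(<S>) includes $ since <S> is the start symbol.
FOLLOW(<S>): <S> appears on no right-hand side. Thus FOLLOW(<S>) = {$}.
FOLLOW(<H>): in <S>::=q q r <H>, the suffix after <H> is empty, so FOLLOW(<H>) ⊇ FOLLOW(<S>) = {$}. Thus FOLLOW(<H>) = {$}.
For <H> ::= q r <B>: FIRST(q r <B>) = {q}, so it goes in M[<H>, t] for t ∈ {q}.
For <H> ::= ε: FIRST(ε) = {ε}, so it goes in M[<H>, t] for t ∈ {}; since ε ∈ FIRST, also for every t ∈ FOLLOW(<H>) = {$}.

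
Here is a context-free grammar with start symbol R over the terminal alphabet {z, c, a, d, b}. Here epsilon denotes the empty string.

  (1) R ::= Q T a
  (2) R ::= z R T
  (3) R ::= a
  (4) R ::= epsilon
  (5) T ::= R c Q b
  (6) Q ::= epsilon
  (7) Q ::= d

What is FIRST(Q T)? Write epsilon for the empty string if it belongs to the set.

{a, c, d, z}

FIRST(Q): from Q::=epsilon we get {epsilon}; from Q::=d we get {d}. So FIRST(Q) = {epsilon, d}.
FIRST(R): from R::=Q T a we get {a, c, d, z}; from R::=z R T we get {z}; from R::=a we get {a}; from R::=epsilon we get {epsilon}. So FIRST(R) = {epsilon, a, c, d, z}.
FIRST(T): from T::=R c Q b we get {a, c, d, z}. So FIRST(T) = {a, c, d, z}.
FIRST(Q T): take FIRST of each symbol in turn, carrying on past any symbol whose FIRST contains epsilon; result {a, c, d, z}.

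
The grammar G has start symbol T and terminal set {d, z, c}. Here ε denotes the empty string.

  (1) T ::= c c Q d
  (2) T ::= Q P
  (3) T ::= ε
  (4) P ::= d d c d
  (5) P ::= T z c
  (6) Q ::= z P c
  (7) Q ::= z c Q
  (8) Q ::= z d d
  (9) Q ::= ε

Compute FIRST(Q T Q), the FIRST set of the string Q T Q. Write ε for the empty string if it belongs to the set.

{ε, c, d, z}

FIRST(Q) = {ε, z}
FIRST(T) = {ε, c, d, z}  (via Q P)
FIRST(P) = {c, d, z}  (via T z c)
FIRST(Q T Q): take FIRST of each symbol in turn, carrying on past any symbol whose FIRST contains ε; result {ε, c, d, z}.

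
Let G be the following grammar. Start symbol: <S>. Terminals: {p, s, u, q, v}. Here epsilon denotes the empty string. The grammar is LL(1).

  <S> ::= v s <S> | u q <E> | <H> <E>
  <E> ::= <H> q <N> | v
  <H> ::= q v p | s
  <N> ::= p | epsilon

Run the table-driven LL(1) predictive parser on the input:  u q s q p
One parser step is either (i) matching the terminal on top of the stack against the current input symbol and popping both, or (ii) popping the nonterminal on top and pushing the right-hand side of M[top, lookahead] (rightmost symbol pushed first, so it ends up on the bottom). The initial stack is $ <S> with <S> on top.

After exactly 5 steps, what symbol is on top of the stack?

     Stack        Input        Action
  1  $ <S>        u q s q p $  expand <S> ::= u q <E>
  2  $ <E> q u    u q s q p $  match u
  3  $ <E> q      q s q p $    match q
  4  $ <E>        s q p $      expand <E> ::= <H> q <N>
  5  $ <N> q <H>  s q p $      expand <H> ::= s
Stack after step 5: $ <N> q s (top = s).

s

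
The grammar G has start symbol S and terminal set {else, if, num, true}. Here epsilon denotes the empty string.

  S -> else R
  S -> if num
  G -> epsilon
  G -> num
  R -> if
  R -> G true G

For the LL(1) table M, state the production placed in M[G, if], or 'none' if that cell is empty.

FIRST(S) = {else, if}
FIRST(G) = {epsilon, num}
FIRST(R) = {if, num, true}  (via G true G)
FOLLOW(S) includes $ since S is the start symbol.
FOLLOW(R): in S->else R, the suffix after R is empty, so FOLLOW(R) ⊇ FOLLOW(S) = {$}. Thus FOLLOW(R) = {$}.
FOLLOW(G): in R->G true G (occurrence 1), G is followed by true G with FIRST {true}; in R->G true G (occurrence 2), the suffix after G is empty, so FOLLOW(G) ⊇ FOLLOW(R) = {$}. Thus FOLLOW(G) = {$, true}.
For G -> epsilon: FIRST(epsilon) = {epsilon}, so it goes in M[G, t] for t ∈ {}; since epsilon ∈ FIRST, also for every t ∈ FOLLOW(G) = {$, true}.
For G -> num: FIRST(num) = {num}, so it goes in M[G, t] for t ∈ {num}.
None of these place a production in M[G, if].

none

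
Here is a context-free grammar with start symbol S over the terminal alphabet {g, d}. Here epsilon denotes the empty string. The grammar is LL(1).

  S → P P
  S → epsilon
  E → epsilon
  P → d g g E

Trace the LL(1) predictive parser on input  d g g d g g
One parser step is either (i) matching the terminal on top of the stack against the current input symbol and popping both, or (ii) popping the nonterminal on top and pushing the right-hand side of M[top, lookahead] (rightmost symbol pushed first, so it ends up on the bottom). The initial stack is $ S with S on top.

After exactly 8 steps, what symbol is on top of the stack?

step 1: stack=$ S  input=d g g d g g $  — expand S → P P
step 2: stack=$ P P  input=d g g d g g $  — expand P → d g g E
step 3: stack=$ P E g g d  input=d g g d g g $  — match d
step 4: stack=$ P E g g  input=g g d g g $  — match g
step 5: stack=$ P E g  input=g d g g $  — match g
step 6: stack=$ P E  input=d g g $  — expand E → epsilon
step 7: stack=$ P  input=d g g $  — expand P → d g g E
step 8: stack=$ E g g d  input=d g g $  — match d
Stack after step 8: $ E g g (top = g).

g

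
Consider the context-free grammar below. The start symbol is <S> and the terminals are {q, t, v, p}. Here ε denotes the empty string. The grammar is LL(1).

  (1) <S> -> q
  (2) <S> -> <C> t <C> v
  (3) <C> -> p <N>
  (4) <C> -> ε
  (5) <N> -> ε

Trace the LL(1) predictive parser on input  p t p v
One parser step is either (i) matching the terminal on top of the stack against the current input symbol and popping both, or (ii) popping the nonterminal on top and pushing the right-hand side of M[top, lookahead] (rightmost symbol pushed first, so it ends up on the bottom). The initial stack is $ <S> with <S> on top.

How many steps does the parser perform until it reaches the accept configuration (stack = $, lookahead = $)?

     Stack            Input      Action
  1  $ <S>            p t p v $  expand <S> -> <C> t <C> v
  2  $ v <C> t <C>    p t p v $  expand <C> -> p <N>
  3  $ v <C> t <N> p  p t p v $  match p
  4  $ v <C> t <N>    t p v $    expand <N> -> ε
  5  $ v <C> t        t p v $    match t
  6  $ v <C>          p v $      expand <C> -> p <N>
  7  $ v <N> p        p v $      match p
  8  $ v <N>          v $        expand <N> -> ε
  9  $ v              v $        match v
Accept reached after 9 steps.

9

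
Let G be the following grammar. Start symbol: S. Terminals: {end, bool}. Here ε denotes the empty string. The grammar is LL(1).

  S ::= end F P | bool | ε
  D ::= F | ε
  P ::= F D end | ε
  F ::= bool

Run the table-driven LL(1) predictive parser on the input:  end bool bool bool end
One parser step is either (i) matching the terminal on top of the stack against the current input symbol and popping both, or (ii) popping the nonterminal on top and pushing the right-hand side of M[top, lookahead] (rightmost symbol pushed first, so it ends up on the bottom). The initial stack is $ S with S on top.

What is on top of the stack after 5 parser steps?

F

     Stack      Input                     Action
  1  $ S        end bool bool bool end $  expand S ::= end F P
  2  $ P F end  end bool bool bool end $  match end
  3  $ P F      bool bool bool end $      expand F ::= bool
  4  $ P bool   bool bool bool end $      match bool
  5  $ P        bool bool end $           expand P ::= F D end
Stack after step 5: $ end D F (top = F).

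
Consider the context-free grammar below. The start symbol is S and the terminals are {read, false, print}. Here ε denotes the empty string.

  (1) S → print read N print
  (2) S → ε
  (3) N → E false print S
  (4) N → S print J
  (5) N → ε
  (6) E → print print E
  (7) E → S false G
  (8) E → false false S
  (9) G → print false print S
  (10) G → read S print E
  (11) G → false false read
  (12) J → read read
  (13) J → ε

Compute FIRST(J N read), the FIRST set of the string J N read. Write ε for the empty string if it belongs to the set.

{false, print, read}

FIRST(S): from S→print read N print we get {print}; from S→ε we get {ε}. So FIRST(S) = {ε, print}.
FIRST(G): from G→print false print S we get {print}; from G→read S print E we get {read}; from G→false false read we get {false}. So FIRST(G) = {false, print, read}.
FIRST(J): from J→read read we get {read}; from J→ε we get {ε}. So FIRST(J) = {ε, read}.
FIRST(E): from E→print print E we get {print}; from E→S false G we get {false, print}; from E→false false S we get {false}. So FIRST(E) = {false, print}.
FIRST(N): from N→E false print S we get {false, print}; from N→S print J we get {print}; from N→ε we get {ε}. So FIRST(N) = {ε, false, print}.
FIRST(J N read): take FIRST of each symbol in turn, carrying on past any symbol whose FIRST contains ε; result {false, print, read}.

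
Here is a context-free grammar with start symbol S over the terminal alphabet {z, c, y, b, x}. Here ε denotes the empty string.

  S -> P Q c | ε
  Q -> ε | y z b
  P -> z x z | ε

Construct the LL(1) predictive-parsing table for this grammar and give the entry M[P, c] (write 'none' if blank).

P -> ε

FIRST(Q): from Q->ε we get {ε}; from Q->y z b we get {y}. So FIRST(Q) = {ε, y}.
FIRST(P): from P->z x z we get {z}; from P->ε we get {ε}. So FIRST(P) = {ε, z}.
FIRST(S): from S->P Q c we get {c, y, z}; from S->ε we get {ε}. So FIRST(S) = {ε, c, y, z}.
FOLLOW(S) includes $ since S is the start symbol.
FOLLOW(P): in S->P Q c, P is followed by Q c with FIRST {c, y}. Thus FOLLOW(P) = {c, y}.
For P -> z x z: FIRST(z x z) = {z}, so it goes in M[P, t] for t ∈ {z}.
For P -> ε: FIRST(ε) = {ε}, so it goes in M[P, t] for t ∈ {}; since ε ∈ FIRST, also for every t ∈ FOLLOW(P) = {c, y}.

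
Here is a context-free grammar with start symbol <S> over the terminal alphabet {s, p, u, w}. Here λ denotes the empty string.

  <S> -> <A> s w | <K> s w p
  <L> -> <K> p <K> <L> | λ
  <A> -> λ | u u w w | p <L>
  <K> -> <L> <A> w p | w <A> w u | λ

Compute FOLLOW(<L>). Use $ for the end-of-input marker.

FIRST(<A>) = {λ, p, u}
FIRST(<S>) = {p, s, u, w}  (via <A> s w, <K> s w p)
FIRST(<L>) = {λ, p, u, w}  (via <K> p <K> <L>)
FIRST(<K>) = {λ, p, u, w}  (via <L> <A> w p)
FOLLOW(<S>) includes $ since <S> is the start symbol.
FOLLOW(<S>): <S> appears on no right-hand side. Thus FOLLOW(<S>) = {$}.
FOLLOW(<A>): in <S>-><A> s w, <A> is followed by s w with FIRST {s}; in <K>-><L> <A> w p, <A> is followed by w p with FIRST {w}; in <K>->w <A> w u, <A> is followed by w u with FIRST {w}. Thus FOLLOW(<A>) = {s, w}.
FOLLOW(<L>): in <L>-><K> p <K> <L>, the suffix after <L> is empty (adds nothing new); in <A>->p <L>, the suffix after <L> is empty, so FOLLOW(<L>) ⊇ FOLLOW(<A>) = {s, w}; in <K>-><L> <A> w p, <L> is followed by <A> w p with FIRST {p, u, w}. Thus FOLLOW(<L>) = {p, s, u, w}.
FOLLOW(<K>): in <S>-><K> s w p, <K> is followed by s w p with FIRST {s}; in <L>-><K> p <K> <L> (occurrence 1), <K> is followed by p <K> <L> with FIRST {p}; in <L>-><K> p <K> <L> (occurrence 2), <K> is followed by <L> with FIRST {λ, p, u, w}; in <L>-><K> p <K> <L> (occurrence 2), the suffix after <K> is nullable, so FOLLOW(<K>) ⊇ FOLLOW(<L>) = {p, s, u, w}. Thus FOLLOW(<K>) = {p, s, u, w}.

{p, s, u, w}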